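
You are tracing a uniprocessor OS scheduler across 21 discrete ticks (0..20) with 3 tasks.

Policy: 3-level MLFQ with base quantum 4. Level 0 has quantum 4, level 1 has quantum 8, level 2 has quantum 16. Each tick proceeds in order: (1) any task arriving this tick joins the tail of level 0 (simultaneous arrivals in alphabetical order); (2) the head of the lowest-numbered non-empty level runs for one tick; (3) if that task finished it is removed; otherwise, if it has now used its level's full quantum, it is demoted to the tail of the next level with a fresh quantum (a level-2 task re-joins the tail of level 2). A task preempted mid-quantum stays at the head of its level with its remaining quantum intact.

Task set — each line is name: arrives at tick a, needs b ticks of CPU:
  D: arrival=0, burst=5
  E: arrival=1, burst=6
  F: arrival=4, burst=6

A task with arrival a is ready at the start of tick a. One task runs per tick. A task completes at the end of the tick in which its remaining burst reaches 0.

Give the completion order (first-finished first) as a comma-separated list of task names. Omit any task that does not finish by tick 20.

t=0: L0/L1/L2 = D/-/- → run D
t=1: L0/L1/L2 = DE/-/- → run D
t=2: L0/L1/L2 = DE/-/- → run D
t=3: L0/L1/L2 = DE/-/- → run D
t=4: L0/L1/L2 = EF/D/- → run E
t=5: L0/L1/L2 = EF/D/- → run E
t=6: L0/L1/L2 = EF/D/- → run E
t=7: L0/L1/L2 = EF/D/- → run E
t=8: L0/L1/L2 = F/DE/- → run F
t=9: L0/L1/L2 = F/DE/- → run F
t=10: L0/L1/L2 = F/DE/- → run F
t=11: L0/L1/L2 = F/DE/- → run F
t=12: L0/L1/L2 = -/DEF/- → run D
t=13: L0/L1/L2 = -/EF/- → run E
t=14: L0/L1/L2 = -/EF/- → run E
t=15: L0/L1/L2 = -/F/- → run F
t=16: L0/L1/L2 = -/F/- → run F
t=17: (idle)
t=18: (idle)
t=19: (idle)
t=20: (idle)

completion order = D, E, F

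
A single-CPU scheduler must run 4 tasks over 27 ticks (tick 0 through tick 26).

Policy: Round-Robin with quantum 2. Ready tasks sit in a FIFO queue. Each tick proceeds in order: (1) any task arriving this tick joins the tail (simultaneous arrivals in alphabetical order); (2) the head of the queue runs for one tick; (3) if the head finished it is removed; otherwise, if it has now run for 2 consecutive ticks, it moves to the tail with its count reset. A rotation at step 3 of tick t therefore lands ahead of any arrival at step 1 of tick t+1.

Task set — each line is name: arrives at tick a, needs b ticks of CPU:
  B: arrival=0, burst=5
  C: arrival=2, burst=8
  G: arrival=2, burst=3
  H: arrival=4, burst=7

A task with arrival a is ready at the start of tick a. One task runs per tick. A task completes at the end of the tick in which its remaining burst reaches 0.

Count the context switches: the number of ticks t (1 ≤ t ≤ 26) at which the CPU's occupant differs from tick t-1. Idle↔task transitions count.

t=0: queue=[B] q_used=0 → run B
t=1: queue=[B] q_used=1 → run B
t=2: queue=[B,C,G] q_used=0 → run B
t=3: queue=[B,C,G] q_used=1 → run B
t=4: queue=[C,G,B,H] q_used=0 → run C
t=5: queue=[C,G,B,H] q_used=1 → run C
t=6: queue=[G,B,H,C] q_used=0 → run G
t=7: queue=[G,B,H,C] q_used=1 → run G
t=8: queue=[B,H,C,G] q_used=0 → run B
t=9: queue=[H,C,G] q_used=0 → run H
t=10: queue=[H,C,G] q_used=1 → run H
t=11: queue=[C,G,H] q_used=0 → run C
t=12: queue=[C,G,H] q_used=1 → run C
t=13: queue=[G,H,C] q_used=0 → run G
t=14: queue=[H,C] q_used=0 → run H
t=15: queue=[H,C] q_used=1 → run H
t=16: queue=[C,H] q_used=0 → run C
t=17: queue=[C,H] q_used=1 → run C
t=18: queue=[H,C] q_used=0 → run H
t=19: queue=[H,C] q_used=1 → run H
t=20: queue=[C,H] q_used=0 → run C
t=21: queue=[C,H] q_used=1 → run C
t=22: queue=[H] q_used=0 → run H
t=23: (idle)
t=24: (idle)
t=25: (idle)
t=26: (idle)

context switches = 12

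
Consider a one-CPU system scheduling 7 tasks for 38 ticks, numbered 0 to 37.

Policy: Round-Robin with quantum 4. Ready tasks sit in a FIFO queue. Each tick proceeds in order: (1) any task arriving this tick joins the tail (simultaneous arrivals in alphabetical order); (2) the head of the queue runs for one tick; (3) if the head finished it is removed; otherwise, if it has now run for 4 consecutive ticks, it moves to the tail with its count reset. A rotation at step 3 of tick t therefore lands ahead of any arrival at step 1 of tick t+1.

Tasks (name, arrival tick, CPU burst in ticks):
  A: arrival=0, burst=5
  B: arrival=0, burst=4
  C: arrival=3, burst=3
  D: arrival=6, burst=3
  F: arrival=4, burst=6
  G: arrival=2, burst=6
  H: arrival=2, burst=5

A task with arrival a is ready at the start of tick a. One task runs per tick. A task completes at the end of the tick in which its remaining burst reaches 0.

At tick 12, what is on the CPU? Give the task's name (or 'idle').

running at tick 12 = H

t=0: queue=[A,B] q_used=0 → run A
t=1: queue=[A,B] q_used=1 → run A
t=2: queue=[A,B,G,H] q_used=2 → run A
t=3: queue=[A,B,G,H,C] q_used=3 → run A
t=4: queue=[B,G,H,C,A,F] q_used=0 → run B
t=5: queue=[B,G,H,C,A,F] q_used=1 → run B
t=6: queue=[B,G,H,C,A,F,D] q_used=2 → run B
t=7: queue=[B,G,H,C,A,F,D] q_used=3 → run B
t=8: queue=[G,H,C,A,F,D] q_used=0 → run G
t=9: queue=[G,H,C,A,F,D] q_used=1 → run G
t=10: queue=[G,H,C,A,F,D] q_used=2 → run G
t=11: queue=[G,H,C,A,F,D] q_used=3 → run G
t=12: queue=[H,C,A,F,D,G] q_used=0 → run H
t=13: queue=[H,C,A,F,D,G] q_used=1 → run H
t=14: queue=[H,C,A,F,D,G] q_used=2 → run H
t=15: queue=[H,C,A,F,D,G] q_used=3 → run H
t=16: queue=[C,A,F,D,G,H] q_used=0 → run C
t=17: queue=[C,A,F,D,G,H] q_used=1 → run C
t=18: queue=[C,A,F,D,G,H] q_used=2 → run C
t=19: queue=[A,F,D,G,H] q_used=0 → run A
t=20: queue=[F,D,G,H] q_used=0 → run F
t=21: queue=[F,D,G,H] q_used=1 → run F
t=22: queue=[F,D,G,H] q_used=2 → run F
t=23: queue=[F,D,G,H] q_used=3 → run F
t=24: queue=[D,G,H,F] q_used=0 → run D
t=25: queue=[D,G,H,F] q_used=1 → run D
t=26: queue=[D,G,H,F] q_used=2 → run D
t=27: queue=[G,H,F] q_used=0 → run G
t=28: queue=[G,H,F] q_used=1 → run G
t=29: queue=[H,F] q_used=0 → run H
t=30: queue=[F] q_used=0 → run F
t=31: queue=[F] q_used=1 → run F
t=32: (idle)
t=33: (idle)
t=34: (idle)
t=35: (idle)
t=36: (idle)
t=37: (idle)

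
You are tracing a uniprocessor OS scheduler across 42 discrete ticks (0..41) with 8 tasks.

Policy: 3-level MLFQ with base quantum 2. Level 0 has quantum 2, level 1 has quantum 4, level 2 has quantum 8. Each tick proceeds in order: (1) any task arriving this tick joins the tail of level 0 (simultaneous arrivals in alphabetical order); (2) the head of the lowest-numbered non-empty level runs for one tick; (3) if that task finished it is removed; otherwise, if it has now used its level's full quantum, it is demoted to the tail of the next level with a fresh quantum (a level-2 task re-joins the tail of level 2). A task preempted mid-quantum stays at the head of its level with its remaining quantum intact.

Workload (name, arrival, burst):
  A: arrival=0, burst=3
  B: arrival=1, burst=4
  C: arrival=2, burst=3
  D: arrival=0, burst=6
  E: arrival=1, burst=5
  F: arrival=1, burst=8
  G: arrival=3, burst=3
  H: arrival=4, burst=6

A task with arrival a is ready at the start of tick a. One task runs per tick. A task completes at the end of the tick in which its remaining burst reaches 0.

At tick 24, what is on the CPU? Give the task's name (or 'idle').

t=0: L0/L1/L2 = AD/-/- → run A
t=1: L0/L1/L2 = ADBEF/-/- → run A
t=2: L0/L1/L2 = DBEFC/A/- → run D
t=3: L0/L1/L2 = DBEFCG/A/- → run D
t=4: L0/L1/L2 = BEFCGH/AD/- → run B
t=5: L0/L1/L2 = BEFCGH/AD/- → run B
t=6: L0/L1/L2 = EFCGH/ADB/- → run E
t=7: L0/L1/L2 = EFCGH/ADB/- → run E
t=8: L0/L1/L2 = FCGH/ADBE/- → run F
t=9: L0/L1/L2 = FCGH/ADBE/- → run F
t=10: L0/L1/L2 = CGH/ADBEF/- → run C
t=11: L0/L1/L2 = CGH/ADBEF/- → run C
t=12: L0/L1/L2 = GH/ADBEFC/- → run G
t=13: L0/L1/L2 = GH/ADBEFC/- → run G
t=14: L0/L1/L2 = H/ADBEFCG/- → run H
t=15: L0/L1/L2 = H/ADBEFCG/- → run H
t=16: L0/L1/L2 = -/ADBEFCGH/- → run A
t=17: L0/L1/L2 = -/DBEFCGH/- → run D
t=18: L0/L1/L2 = -/DBEFCGH/- → run D
t=19: L0/L1/L2 = -/DBEFCGH/- → run D
t=20: L0/L1/L2 = -/DBEFCGH/- → run D
t=21: L0/L1/L2 = -/BEFCGH/- → run B
t=22: L0/L1/L2 = -/BEFCGH/- → run B
t=23: L0/L1/L2 = -/EFCGH/- → run E
t=24: L0/L1/L2 = -/EFCGH/- → run E
t=25: L0/L1/L2 = -/EFCGH/- → run E
t=26: L0/L1/L2 = -/FCGH/- → run F
t=27: L0/L1/L2 = -/FCGH/- → run F
t=28: L0/L1/L2 = -/FCGH/- → run F
t=29: L0/L1/L2 = -/FCGH/- → run F
t=30: L0/L1/L2 = -/CGH/F → run C
t=31: L0/L1/L2 = -/GH/F → run G
t=32: L0/L1/L2 = -/H/F → run H
t=33: L0/L1/L2 = -/H/F → run H
t=34: L0/L1/L2 = -/H/F → run H
t=35: L0/L1/L2 = -/H/F → run H
t=36: L0/L1/L2 = -/-/F → run F
t=37: L0/L1/L2 = -/-/F → run F
t=38: (idle)
t=39: (idle)
t=40: (idle)
t=41: (idle)

running at tick 24 = E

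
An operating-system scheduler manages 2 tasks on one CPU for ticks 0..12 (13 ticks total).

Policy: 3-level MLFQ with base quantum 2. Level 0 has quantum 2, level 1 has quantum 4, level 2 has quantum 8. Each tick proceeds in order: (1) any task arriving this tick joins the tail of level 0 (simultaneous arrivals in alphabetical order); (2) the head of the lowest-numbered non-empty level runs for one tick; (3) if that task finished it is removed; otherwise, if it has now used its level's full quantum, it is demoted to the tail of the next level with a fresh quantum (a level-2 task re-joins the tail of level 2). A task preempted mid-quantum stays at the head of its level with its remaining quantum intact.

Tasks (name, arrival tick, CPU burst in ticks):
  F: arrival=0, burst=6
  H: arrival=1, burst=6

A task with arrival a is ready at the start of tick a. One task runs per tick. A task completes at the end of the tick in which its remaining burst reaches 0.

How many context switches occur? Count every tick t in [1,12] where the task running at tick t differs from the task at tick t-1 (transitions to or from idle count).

context switches = 4

t=0: L0/L1/L2 = F/-/- → run F
t=1: L0/L1/L2 = FH/-/- → run F
t=2: L0/L1/L2 = H/F/- → run H
t=3: L0/L1/L2 = H/F/- → run H
t=4: L0/L1/L2 = -/FH/- → run F
t=5: L0/L1/L2 = -/FH/- → run F
t=6: L0/L1/L2 = -/FH/- → run F
t=7: L0/L1/L2 = -/FH/- → run F
t=8: L0/L1/L2 = -/H/- → run H
t=9: L0/L1/L2 = -/H/- → run H
t=10: L0/L1/L2 = -/H/- → run H
t=11: L0/L1/L2 = -/H/- → run H
t=12: (idle)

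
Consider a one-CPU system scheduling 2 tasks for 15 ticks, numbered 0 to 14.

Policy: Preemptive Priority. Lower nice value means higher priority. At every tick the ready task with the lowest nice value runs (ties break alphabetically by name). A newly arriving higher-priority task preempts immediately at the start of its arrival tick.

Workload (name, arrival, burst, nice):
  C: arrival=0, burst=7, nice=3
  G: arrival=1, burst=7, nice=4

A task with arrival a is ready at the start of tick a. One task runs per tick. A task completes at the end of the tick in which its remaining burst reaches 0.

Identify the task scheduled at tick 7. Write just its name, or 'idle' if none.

t=0: ready={C} → run C
t=1: ready={C,G} → run C
t=2: ready={C,G} → run C
t=3: ready={C,G} → run C
t=4: ready={C,G} → run C
t=5: ready={C,G} → run C
t=6: ready={C,G} → run C
t=7: ready={G} → run G
t=8: ready={G} → run G
t=9: ready={G} → run G
t=10: ready={G} → run G
t=11: ready={G} → run G
t=12: ready={G} → run G
t=13: ready={G} → run G
t=14: (idle)

running at tick 7 = G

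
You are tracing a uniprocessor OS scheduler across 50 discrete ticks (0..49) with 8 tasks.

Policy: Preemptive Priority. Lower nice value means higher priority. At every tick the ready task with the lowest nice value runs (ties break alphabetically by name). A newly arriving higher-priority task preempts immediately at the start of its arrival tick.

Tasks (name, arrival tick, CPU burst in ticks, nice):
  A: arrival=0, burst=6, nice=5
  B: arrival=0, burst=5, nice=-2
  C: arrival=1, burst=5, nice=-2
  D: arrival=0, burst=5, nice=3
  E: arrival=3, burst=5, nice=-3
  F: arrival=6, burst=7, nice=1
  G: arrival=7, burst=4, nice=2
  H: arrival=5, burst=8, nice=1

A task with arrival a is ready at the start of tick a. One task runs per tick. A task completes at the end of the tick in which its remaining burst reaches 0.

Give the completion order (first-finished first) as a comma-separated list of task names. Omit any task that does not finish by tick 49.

completion order = E, B, C, F, H, G, D, A

t=0: ready={A,B,D} → run B
t=1: ready={A,B,C,D} → run B
t=2: ready={A,B,C,D} → run B
t=3: ready={A,B,C,D,E} → run E
t=4: ready={A,B,C,D,E} → run E
t=5: ready={A,B,C,D,E,H} → run E
t=6: ready={A,B,C,D,E,F,H} → run E
t=7: ready={A,B,C,D,E,F,G,H} → run E
t=8: ready={A,B,C,D,F,G,H} → run B
t=9: ready={A,B,C,D,F,G,H} → run B
t=10: ready={A,C,D,F,G,H} → run C
t=11: ready={A,C,D,F,G,H} → run C
t=12: ready={A,C,D,F,G,H} → run C
t=13: ready={A,C,D,F,G,H} → run C
t=14: ready={A,C,D,F,G,H} → run C
t=15: ready={A,D,F,G,H} → run F
t=16: ready={A,D,F,G,H} → run F
t=17: ready={A,D,F,G,H} → run F
t=18: ready={A,D,F,G,H} → run F
t=19: ready={A,D,F,G,H} → run F
t=20: ready={A,D,F,G,H} → run F
t=21: ready={A,D,F,G,H} → run F
t=22: ready={A,D,G,H} → run H
t=23: ready={A,D,G,H} → run H
t=24: ready={A,D,G,H} → run H
t=25: ready={A,D,G,H} → run H
t=26: ready={A,D,G,H} → run H
t=27: ready={A,D,G,H} → run H
t=28: ready={A,D,G,H} → run H
t=29: ready={A,D,G,H} → run H
t=30: ready={A,D,G} → run G
t=31: ready={A,D,G} → run G
t=32: ready={A,D,G} → run G
t=33: ready={A,D,G} → run G
t=34: ready={A,D} → run D
t=35: ready={A,D} → run D
t=36: ready={A,D} → run D
t=37: ready={A,D} → run D
t=38: ready={A,D} → run D
t=39: ready={A} → run A
t=40: ready={A} → run A
t=41: ready={A} → run A
t=42: ready={A} → run A
t=43: ready={A} → run A
t=44: ready={A} → run A
t=45: (idle)
t=46: (idle)
t=47: (idle)
t=48: (idle)
t=49: (idle)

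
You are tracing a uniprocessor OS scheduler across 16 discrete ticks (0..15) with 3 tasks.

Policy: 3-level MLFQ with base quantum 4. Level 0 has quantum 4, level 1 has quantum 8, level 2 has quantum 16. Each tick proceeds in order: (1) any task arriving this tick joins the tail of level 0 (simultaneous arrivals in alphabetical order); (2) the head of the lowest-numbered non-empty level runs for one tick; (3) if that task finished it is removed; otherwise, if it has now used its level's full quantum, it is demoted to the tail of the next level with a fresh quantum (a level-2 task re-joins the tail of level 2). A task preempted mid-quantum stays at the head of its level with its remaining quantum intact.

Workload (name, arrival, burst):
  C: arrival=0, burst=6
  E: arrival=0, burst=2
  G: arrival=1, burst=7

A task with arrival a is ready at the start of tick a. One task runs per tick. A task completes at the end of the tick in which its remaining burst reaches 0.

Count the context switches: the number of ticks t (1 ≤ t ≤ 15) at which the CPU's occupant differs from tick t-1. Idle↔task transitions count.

t=0: L0/L1/L2 = CE/-/- → run C
t=1: L0/L1/L2 = CEG/-/- → run C
t=2: L0/L1/L2 = CEG/-/- → run C
t=3: L0/L1/L2 = CEG/-/- → run C
t=4: L0/L1/L2 = EG/C/- → run E
t=5: L0/L1/L2 = EG/C/- → run E
t=6: L0/L1/L2 = G/C/- → run G
t=7: L0/L1/L2 = G/C/- → run G
t=8: L0/L1/L2 = G/C/- → run G
t=9: L0/L1/L2 = G/C/- → run G
t=10: L0/L1/L2 = -/CG/- → run C
t=11: L0/L1/L2 = -/CG/- → run C
t=12: L0/L1/L2 = -/G/- → run G
t=13: L0/L1/L2 = -/G/- → run G
t=14: L0/L1/L2 = -/G/- → run G
t=15: (idle)

context switches = 5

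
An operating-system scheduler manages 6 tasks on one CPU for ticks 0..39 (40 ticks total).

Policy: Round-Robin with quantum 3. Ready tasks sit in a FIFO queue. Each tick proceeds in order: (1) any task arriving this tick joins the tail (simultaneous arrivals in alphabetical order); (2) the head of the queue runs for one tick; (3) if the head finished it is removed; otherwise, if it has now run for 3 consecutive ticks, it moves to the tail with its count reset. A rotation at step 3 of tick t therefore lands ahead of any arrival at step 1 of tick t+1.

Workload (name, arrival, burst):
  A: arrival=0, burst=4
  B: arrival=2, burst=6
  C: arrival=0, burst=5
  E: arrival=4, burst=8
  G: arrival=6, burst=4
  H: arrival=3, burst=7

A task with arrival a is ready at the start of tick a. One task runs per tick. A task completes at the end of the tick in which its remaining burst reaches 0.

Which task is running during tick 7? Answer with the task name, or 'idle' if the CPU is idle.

running at tick 7 = B

t=0: queue=[A,C] q_used=0 → run A
t=1: queue=[A,C] q_used=1 → run A
t=2: queue=[A,C,B] q_used=2 → run A
t=3: queue=[C,B,A,H] q_used=0 → run C
t=4: queue=[C,B,A,H,E] q_used=1 → run C
t=5: queue=[C,B,A,H,E] q_used=2 → run C
t=6: queue=[B,A,H,E,C,G] q_used=0 → run B
t=7: queue=[B,A,H,E,C,G] q_used=1 → run B
t=8: queue=[B,A,H,E,C,G] q_used=2 → run B
t=9: queue=[A,H,E,C,G,B] q_used=0 → run A
t=10: queue=[H,E,C,G,B] q_used=0 → run H
t=11: queue=[H,E,C,G,B] q_used=1 → run H
t=12: queue=[H,E,C,G,B] q_used=2 → run H
t=13: queue=[E,C,G,B,H] q_used=0 → run E
t=14: queue=[E,C,G,B,H] q_used=1 → run E
t=15: queue=[E,C,G,B,H] q_used=2 → run E
t=16: queue=[C,G,B,H,E] q_used=0 → run C
t=17: queue=[C,G,B,H,E] q_used=1 → run C
t=18: queue=[G,B,H,E] q_used=0 → run G
t=19: queue=[G,B,H,E] q_used=1 → run G
t=20: queue=[G,B,H,E] q_used=2 → run G
t=21: queue=[B,H,E,G] q_used=0 → run B
t=22: queue=[B,H,E,G] q_used=1 → run B
t=23: queue=[B,H,E,G] q_used=2 → run B
t=24: queue=[H,E,G] q_used=0 → run H
t=25: queue=[H,E,G] q_used=1 → run H
t=26: queue=[H,E,G] q_used=2 → run H
t=27: queue=[E,G,H] q_used=0 → run E
t=28: queue=[E,G,H] q_used=1 → run E
t=29: queue=[E,G,H] q_used=2 → run E
t=30: queue=[G,H,E] q_used=0 → run G
t=31: queue=[H,E] q_used=0 → run H
t=32: queue=[E] q_used=0 → run E
t=33: queue=[E] q_used=1 → run E
t=34: (idle)
t=35: (idle)
t=36: (idle)
t=37: (idle)
t=38: (idle)
t=39: (idle)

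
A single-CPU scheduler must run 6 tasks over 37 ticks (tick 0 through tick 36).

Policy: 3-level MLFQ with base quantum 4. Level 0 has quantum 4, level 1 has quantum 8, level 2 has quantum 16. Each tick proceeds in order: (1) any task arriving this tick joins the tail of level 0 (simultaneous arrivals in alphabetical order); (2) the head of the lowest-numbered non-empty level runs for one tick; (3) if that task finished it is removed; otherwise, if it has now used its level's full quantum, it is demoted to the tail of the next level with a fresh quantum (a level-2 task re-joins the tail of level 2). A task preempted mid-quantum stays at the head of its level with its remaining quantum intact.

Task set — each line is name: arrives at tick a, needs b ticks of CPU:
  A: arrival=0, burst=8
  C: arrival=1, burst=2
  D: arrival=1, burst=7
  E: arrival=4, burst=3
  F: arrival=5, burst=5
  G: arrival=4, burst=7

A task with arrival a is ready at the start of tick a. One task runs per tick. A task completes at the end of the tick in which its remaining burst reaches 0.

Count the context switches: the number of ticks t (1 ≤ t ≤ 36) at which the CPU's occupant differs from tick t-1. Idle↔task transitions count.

context switches = 10

t=0: L0/L1/L2 = A/-/- → run A
t=1: L0/L1/L2 = ACD/-/- → run A
t=2: L0/L1/L2 = ACD/-/- → run A
t=3: L0/L1/L2 = ACD/-/- → run A
t=4: L0/L1/L2 = CDEG/A/- → run C
t=5: L0/L1/L2 = CDEGF/A/- → run C
t=6: L0/L1/L2 = DEGF/A/- → run D
t=7: L0/L1/L2 = DEGF/A/- → run D
t=8: L0/L1/L2 = DEGF/A/- → run D
t=9: L0/L1/L2 = DEGF/A/- → run D
t=10: L0/L1/L2 = EGF/AD/- → run E
t=11: L0/L1/L2 = EGF/AD/- → run E
t=12: L0/L1/L2 = EGF/AD/- → run E
t=13: L0/L1/L2 = GF/AD/- → run G
t=14: L0/L1/L2 = GF/AD/- → run G
t=15: L0/L1/L2 = GF/AD/- → run G
t=16: L0/L1/L2 = GF/AD/- → run G
t=17: L0/L1/L2 = F/ADG/- → run F
t=18: L0/L1/L2 = F/ADG/- → run F
t=19: L0/L1/L2 = F/ADG/- → run F
t=20: L0/L1/L2 = F/ADG/- → run F
t=21: L0/L1/L2 = -/ADGF/- → run A
t=22: L0/L1/L2 = -/ADGF/- → run A
t=23: L0/L1/L2 = -/ADGF/- → run A
t=24: L0/L1/L2 = -/ADGF/- → run A
t=25: L0/L1/L2 = -/DGF/- → run D
t=26: L0/L1/L2 = -/DGF/- → run D
t=27: L0/L1/L2 = -/DGF/- → run D
t=28: L0/L1/L2 = -/GF/- → run G
t=29: L0/L1/L2 = -/GF/- → run G
t=30: L0/L1/L2 = -/GF/- → run G
t=31: L0/L1/L2 = -/F/- → run F
t=32: (idle)
t=33: (idle)
t=34: (idle)
t=35: (idle)
t=36: (idle)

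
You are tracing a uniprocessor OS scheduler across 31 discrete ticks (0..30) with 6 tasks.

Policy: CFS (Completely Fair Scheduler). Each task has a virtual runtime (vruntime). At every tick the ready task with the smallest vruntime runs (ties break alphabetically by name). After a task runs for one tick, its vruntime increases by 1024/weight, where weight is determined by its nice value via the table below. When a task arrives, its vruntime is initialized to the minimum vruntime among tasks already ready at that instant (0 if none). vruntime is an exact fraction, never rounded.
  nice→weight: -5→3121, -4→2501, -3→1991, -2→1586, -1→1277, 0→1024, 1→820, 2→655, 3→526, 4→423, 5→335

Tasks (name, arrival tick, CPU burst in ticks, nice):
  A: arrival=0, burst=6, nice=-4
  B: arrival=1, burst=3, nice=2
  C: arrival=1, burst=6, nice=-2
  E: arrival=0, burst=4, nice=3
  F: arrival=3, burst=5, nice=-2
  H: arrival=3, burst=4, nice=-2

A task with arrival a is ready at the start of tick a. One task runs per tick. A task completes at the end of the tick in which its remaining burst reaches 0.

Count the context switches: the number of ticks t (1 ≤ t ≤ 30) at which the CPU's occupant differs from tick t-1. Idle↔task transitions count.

t=0: vr[A=0 E=0] → run A
t=1: vr[A=1024/2501 B=0 C=0 E=0] → run B
t=2: vr[A=1024/2501 B=1024/655 C=0 E=0] → run C
t=3: vr[A=1024/2501 B=1024/655 C=512/793 E=0 F=0 H=0] → run E
t=4: vr[A=1024/2501 B=1024/655 C=512/793 E=512/263 F=0 H=0] → run F
t=5: vr[A=1024/2501 B=1024/655 C=512/793 E=512/263 F=512/793 H=0] → run H
t=6: vr[A=1024/2501 B=1024/655 C=512/793 E=512/263 F=512/793 H=512/793] → run A
t=7: vr[A=2048/2501 B=1024/655 C=512/793 E=512/263 F=512/793 H=512/793] → run C
t=8: vr[A=2048/2501 B=1024/655 C=1024/793 E=512/263 F=512/793 H=512/793] → run F
t=9: vr[A=2048/2501 B=1024/655 C=1024/793 E=512/263 F=1024/793 H=512/793] → run H
t=10: vr[A=2048/2501 B=1024/655 C=1024/793 E=512/263 F=1024/793 H=1024/793] → run A
t=11: vr[A=3072/2501 B=1024/655 C=1024/793 E=512/263 F=1024/793 H=1024/793] → run A
t=12: vr[A=4096/2501 B=1024/655 C=1024/793 E=512/263 F=1024/793 H=1024/793] → run C
t=13: vr[A=4096/2501 B=1024/655 C=1536/793 E=512/263 F=1024/793 H=1024/793] → run F
t=14: vr[A=4096/2501 B=1024/655 C=1536/793 E=512/263 F=1536/793 H=1024/793] → run H
t=15: vr[A=4096/2501 B=1024/655 C=1536/793 E=512/263 F=1536/793 H=1536/793] → run B
t=16: vr[A=4096/2501 B=2048/655 C=1536/793 E=512/263 F=1536/793 H=1536/793] → run A
t=17: vr[A=5120/2501 B=2048/655 C=1536/793 E=512/263 F=1536/793 H=1536/793] → run C
t=18: vr[A=5120/2501 B=2048/655 C=2048/793 E=512/263 F=1536/793 H=1536/793] → run F
t=19: vr[A=5120/2501 B=2048/655 C=2048/793 E=512/263 F=2048/793 H=1536/793] → run H
t=20: vr[A=5120/2501 B=2048/655 C=2048/793 E=512/263 F=2048/793] → run E
t=21: vr[A=5120/2501 B=2048/655 C=2048/793 E=1024/263 F=2048/793] → run A
t=22: vr[B=2048/655 C=2048/793 E=1024/263 F=2048/793] → run C
t=23: vr[B=2048/655 C=2560/793 E=1024/263 F=2048/793] → run F
t=24: vr[B=2048/655 C=2560/793 E=1024/263] → run B
t=25: vr[C=2560/793 E=1024/263] → run C
t=26: vr[E=1024/263] → run E
t=27: vr[E=1536/263] → run E
t=28: (idle)
t=29: (idle)
t=30: (idle)

context switches = 26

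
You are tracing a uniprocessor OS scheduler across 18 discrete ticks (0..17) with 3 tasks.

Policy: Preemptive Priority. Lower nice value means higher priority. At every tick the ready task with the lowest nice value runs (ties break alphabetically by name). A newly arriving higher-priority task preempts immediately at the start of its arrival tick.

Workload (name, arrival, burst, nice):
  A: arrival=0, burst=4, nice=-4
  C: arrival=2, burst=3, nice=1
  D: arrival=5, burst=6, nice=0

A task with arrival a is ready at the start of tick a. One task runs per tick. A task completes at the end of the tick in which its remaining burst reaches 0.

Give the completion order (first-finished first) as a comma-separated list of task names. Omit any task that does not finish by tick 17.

t=0: ready={A} → run A
t=1: ready={A} → run A
t=2: ready={A,C} → run A
t=3: ready={A,C} → run A
t=4: ready={C} → run C
t=5: ready={C,D} → run D
t=6: ready={C,D} → run D
t=7: ready={C,D} → run D
t=8: ready={C,D} → run D
t=9: ready={C,D} → run D
t=10: ready={C,D} → run D
t=11: ready={C} → run C
t=12: ready={C} → run C
t=13: (idle)
t=14: (idle)
t=15: (idle)
t=16: (idle)
t=17: (idle)

completion order = A, D, C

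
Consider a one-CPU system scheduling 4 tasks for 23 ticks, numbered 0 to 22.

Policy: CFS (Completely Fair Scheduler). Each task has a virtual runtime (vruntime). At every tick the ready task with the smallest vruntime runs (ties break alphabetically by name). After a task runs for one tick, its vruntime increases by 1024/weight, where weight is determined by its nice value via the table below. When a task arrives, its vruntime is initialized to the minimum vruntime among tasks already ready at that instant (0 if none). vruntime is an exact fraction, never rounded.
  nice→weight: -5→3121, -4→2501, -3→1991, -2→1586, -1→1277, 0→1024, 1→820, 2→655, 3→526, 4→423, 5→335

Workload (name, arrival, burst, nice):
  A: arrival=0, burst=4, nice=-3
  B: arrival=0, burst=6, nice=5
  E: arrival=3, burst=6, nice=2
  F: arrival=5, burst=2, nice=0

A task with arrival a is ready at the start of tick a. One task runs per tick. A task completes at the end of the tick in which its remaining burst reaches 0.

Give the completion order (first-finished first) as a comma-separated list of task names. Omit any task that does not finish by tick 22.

t=0: vr[A=0 B=0] → run A
t=1: vr[A=1024/1991 B=0] → run B
t=2: vr[A=1024/1991 B=1024/335] → run A
t=3: vr[A=2048/1991 B=1024/335 E=2048/1991] → run A
t=4: vr[A=3072/1991 B=1024/335 E=2048/1991] → run E
t=5: vr[A=3072/1991 B=1024/335 E=3380224/1304105 F=3072/1991] → run A
t=6: vr[B=1024/335 E=3380224/1304105 F=3072/1991] → run F
t=7: vr[B=1024/335 E=3380224/1304105 F=5063/1991] → run F
t=8: vr[B=1024/335 E=3380224/1304105] → run E
t=9: vr[B=1024/335 E=5419008/1304105] → run B
t=10: vr[B=2048/335 E=5419008/1304105] → run E
t=11: vr[B=2048/335 E=7457792/1304105] → run E
t=12: vr[B=2048/335 E=9496576/1304105] → run B
t=13: vr[B=3072/335 E=9496576/1304105] → run E
t=14: vr[B=3072/335 E=2307072/260821] → run E
t=15: vr[B=3072/335] → run B
t=16: vr[B=4096/335] → run B
t=17: vr[B=1024/67] → run B
t=18: (idle)
t=19: (idle)
t=20: (idle)
t=21: (idle)
t=22: (idle)

completion order = A, F, E, B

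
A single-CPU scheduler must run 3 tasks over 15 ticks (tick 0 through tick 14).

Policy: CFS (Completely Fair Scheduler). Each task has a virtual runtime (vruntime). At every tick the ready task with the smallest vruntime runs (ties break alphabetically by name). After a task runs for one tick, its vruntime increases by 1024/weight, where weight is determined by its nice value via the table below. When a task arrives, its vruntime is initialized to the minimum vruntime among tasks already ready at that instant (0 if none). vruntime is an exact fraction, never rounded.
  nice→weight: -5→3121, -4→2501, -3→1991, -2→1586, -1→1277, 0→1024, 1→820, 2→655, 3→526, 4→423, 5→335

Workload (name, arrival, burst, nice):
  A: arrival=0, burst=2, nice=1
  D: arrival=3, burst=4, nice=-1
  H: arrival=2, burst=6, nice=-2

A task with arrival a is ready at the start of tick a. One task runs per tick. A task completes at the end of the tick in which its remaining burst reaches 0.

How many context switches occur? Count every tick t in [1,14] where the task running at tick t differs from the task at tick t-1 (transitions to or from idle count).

t=0: vr[A=0] → run A
t=1: vr[A=256/205] → run A
t=2: vr[H=0] → run H
t=3: vr[D=512/793 H=512/793] → run D
t=4: vr[D=1465856/1012661 H=512/793] → run H
t=5: vr[D=1465856/1012661 H=1024/793] → run H
t=6: vr[D=1465856/1012661 H=1536/793] → run D
t=7: vr[D=2277888/1012661 H=1536/793] → run H
t=8: vr[D=2277888/1012661 H=2048/793] → run D
t=9: vr[D=3089920/1012661 H=2048/793] → run H
t=10: vr[D=3089920/1012661 H=2560/793] → run D
t=11: vr[H=2560/793] → run H
t=12: (idle)
t=13: (idle)
t=14: (idle)

context switches = 10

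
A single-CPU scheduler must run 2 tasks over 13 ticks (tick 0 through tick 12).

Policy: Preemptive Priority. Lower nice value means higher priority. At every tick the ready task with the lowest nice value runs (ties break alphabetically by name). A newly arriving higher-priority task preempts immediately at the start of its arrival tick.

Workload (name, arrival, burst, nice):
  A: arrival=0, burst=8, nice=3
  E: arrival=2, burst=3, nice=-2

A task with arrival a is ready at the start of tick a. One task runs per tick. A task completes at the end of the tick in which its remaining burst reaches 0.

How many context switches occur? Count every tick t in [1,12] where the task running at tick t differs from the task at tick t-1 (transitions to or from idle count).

t=0: ready={A} → run A
t=1: ready={A} → run A
t=2: ready={A,E} → run E
t=3: ready={A,E} → run E
t=4: ready={A,E} → run E
t=5: ready={A} → run A
t=6: ready={A} → run A
t=7: ready={A} → run A
t=8: ready={A} → run A
t=9: ready={A} → run A
t=10: ready={A} → run A
t=11: (idle)
t=12: (idle)

context switches = 3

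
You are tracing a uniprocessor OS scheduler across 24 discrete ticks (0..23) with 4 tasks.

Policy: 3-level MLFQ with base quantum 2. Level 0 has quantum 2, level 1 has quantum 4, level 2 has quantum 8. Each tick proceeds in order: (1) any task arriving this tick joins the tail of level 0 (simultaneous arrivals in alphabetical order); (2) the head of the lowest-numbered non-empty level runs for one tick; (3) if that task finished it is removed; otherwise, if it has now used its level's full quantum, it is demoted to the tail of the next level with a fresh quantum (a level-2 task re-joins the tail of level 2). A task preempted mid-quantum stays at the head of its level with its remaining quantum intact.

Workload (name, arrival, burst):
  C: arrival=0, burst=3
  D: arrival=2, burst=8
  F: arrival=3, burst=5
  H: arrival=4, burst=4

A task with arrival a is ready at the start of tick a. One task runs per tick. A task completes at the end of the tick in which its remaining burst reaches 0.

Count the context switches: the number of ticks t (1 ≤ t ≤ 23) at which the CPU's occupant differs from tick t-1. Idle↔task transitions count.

t=0: L0/L1/L2 = C/-/- → run C
t=1: L0/L1/L2 = C/-/- → run C
t=2: L0/L1/L2 = D/C/- → run D
t=3: L0/L1/L2 = DF/C/- → run D
t=4: L0/L1/L2 = FH/CD/- → run F
t=5: L0/L1/L2 = FH/CD/- → run F
t=6: L0/L1/L2 = H/CDF/- → run H
t=7: L0/L1/L2 = H/CDF/- → run H
t=8: L0/L1/L2 = -/CDFH/- → run C
t=9: L0/L1/L2 = -/DFH/- → run D
t=10: L0/L1/L2 = -/DFH/- → run D
t=11: L0/L1/L2 = -/DFH/- → run D
t=12: L0/L1/L2 = -/DFH/- → run D
t=13: L0/L1/L2 = -/FH/D → run F
t=14: L0/L1/L2 = -/FH/D → run F
t=15: L0/L1/L2 = -/FH/D → run F
t=16: L0/L1/L2 = -/H/D → run H
t=17: L0/L1/L2 = -/H/D → run H
t=18: L0/L1/L2 = -/-/D → run D
t=19: L0/L1/L2 = -/-/D → run D
t=20: (idle)
t=21: (idle)
t=22: (idle)
t=23: (idle)

context switches = 9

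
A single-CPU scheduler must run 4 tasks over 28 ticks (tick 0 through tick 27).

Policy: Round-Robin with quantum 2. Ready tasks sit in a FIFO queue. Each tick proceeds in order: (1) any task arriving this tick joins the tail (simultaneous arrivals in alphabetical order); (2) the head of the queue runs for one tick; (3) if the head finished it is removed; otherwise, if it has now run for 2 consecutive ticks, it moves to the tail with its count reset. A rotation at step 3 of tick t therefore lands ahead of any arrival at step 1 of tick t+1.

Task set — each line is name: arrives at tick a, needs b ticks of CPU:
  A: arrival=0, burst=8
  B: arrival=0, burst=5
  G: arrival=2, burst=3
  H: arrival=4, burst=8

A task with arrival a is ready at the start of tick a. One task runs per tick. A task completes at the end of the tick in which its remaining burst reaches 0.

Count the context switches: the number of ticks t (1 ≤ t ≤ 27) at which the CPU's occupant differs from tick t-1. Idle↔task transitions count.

context switches = 12

t=0: queue=[A,B] q_used=0 → run A
t=1: queue=[A,B] q_used=1 → run A
t=2: queue=[B,A,G] q_used=0 → run B
t=3: queue=[B,A,G] q_used=1 → run B
t=4: queue=[A,G,B,H] q_used=0 → run A
t=5: queue=[A,G,B,H] q_used=1 → run A
t=6: queue=[G,B,H,A] q_used=0 → run G
t=7: queue=[G,B,H,A] q_used=1 → run G
t=8: queue=[B,H,A,G] q_used=0 → run B
t=9: queue=[B,H,A,G] q_used=1 → run B
t=10: queue=[H,A,G,B] q_used=0 → run H
t=11: queue=[H,A,G,B] q_used=1 → run H
t=12: queue=[A,G,B,H] q_used=0 → run A
t=13: queue=[A,G,B,H] q_used=1 → run A
t=14: queue=[G,B,H,A] q_used=0 → run G
t=15: queue=[B,H,A] q_used=0 → run B
t=16: queue=[H,A] q_used=0 → run H
t=17: queue=[H,A] q_used=1 → run H
t=18: queue=[A,H] q_used=0 → run A
t=19: queue=[A,H] q_used=1 → run A
t=20: queue=[H] q_used=0 → run H
t=21: queue=[H] q_used=1 → run H
t=22: queue=[H] q_used=0 → run H
t=23: queue=[H] q_used=1 → run H
t=24: (idle)
t=25: (idle)
t=26: (idle)
t=27: (idle)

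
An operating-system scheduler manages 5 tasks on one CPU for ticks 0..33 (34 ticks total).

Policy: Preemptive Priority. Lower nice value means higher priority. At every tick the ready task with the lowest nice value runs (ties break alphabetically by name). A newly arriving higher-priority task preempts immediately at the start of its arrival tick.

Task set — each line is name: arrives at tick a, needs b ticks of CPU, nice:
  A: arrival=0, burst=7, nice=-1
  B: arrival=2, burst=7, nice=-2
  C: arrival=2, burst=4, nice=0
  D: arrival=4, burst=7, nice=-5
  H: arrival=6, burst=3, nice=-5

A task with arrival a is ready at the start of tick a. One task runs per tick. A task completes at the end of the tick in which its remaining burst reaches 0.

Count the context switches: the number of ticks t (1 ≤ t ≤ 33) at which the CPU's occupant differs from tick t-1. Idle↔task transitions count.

t=0: ready={A} → run A
t=1: ready={A} → run A
t=2: ready={A,B,C} → run B
t=3: ready={A,B,C} → run B
t=4: ready={A,B,C,D} → run D
t=5: ready={A,B,C,D} → run D
t=6: ready={A,B,C,D,H} → run D
t=7: ready={A,B,C,D,H} → run D
t=8: ready={A,B,C,D,H} → run D
t=9: ready={A,B,C,D,H} → run D
t=10: ready={A,B,C,D,H} → run D
t=11: ready={A,B,C,H} → run H
t=12: ready={A,B,C,H} → run H
t=13: ready={A,B,C,H} → run H
t=14: ready={A,B,C} → run B
t=15: ready={A,B,C} → run B
t=16: ready={A,B,C} → run B
t=17: ready={A,B,C} → run B
t=18: ready={A,B,C} → run B
t=19: ready={A,C} → run A
t=20: ready={A,C} → run A
t=21: ready={A,C} → run A
t=22: ready={A,C} → run A
t=23: ready={A,C} → run A
t=24: ready={C} → run C
t=25: ready={C} → run C
t=26: ready={C} → run C
t=27: ready={C} → run C
t=28: (idle)
t=29: (idle)
t=30: (idle)
t=31: (idle)
t=32: (idle)
t=33: (idle)

context switches = 7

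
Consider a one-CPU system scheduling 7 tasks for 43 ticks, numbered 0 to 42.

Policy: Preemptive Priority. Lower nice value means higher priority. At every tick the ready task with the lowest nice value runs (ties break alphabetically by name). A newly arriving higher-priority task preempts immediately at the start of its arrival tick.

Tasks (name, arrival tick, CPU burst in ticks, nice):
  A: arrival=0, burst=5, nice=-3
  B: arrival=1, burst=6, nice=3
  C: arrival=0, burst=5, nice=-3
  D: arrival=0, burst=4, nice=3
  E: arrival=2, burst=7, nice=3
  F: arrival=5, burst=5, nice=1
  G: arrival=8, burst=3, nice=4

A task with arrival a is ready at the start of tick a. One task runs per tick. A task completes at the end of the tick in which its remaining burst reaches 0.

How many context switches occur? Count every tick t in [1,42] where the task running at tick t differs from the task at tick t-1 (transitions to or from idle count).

context switches = 7

t=0: ready={A,C,D} → run A
t=1: ready={A,B,C,D} → run A
t=2: ready={A,B,C,D,E} → run A
t=3: ready={A,B,C,D,E} → run A
t=4: ready={A,B,C,D,E} → run A
t=5: ready={B,C,D,E,F} → run C
t=6: ready={B,C,D,E,F} → run C
t=7: ready={B,C,D,E,F} → run C
t=8: ready={B,C,D,E,F,G} → run C
t=9: ready={B,C,D,E,F,G} → run C
t=10: ready={B,D,E,F,G} → run F
t=11: ready={B,D,E,F,G} → run F
t=12: ready={B,D,E,F,G} → run F
t=13: ready={B,D,E,F,G} → run F
t=14: ready={B,D,E,F,G} → run F
t=15: ready={B,D,E,G} → run B
t=16: ready={B,D,E,G} → run B
t=17: ready={B,D,E,G} → run B
t=18: ready={B,D,E,G} → run B
t=19: ready={B,D,E,G} → run B
t=20: ready={B,D,E,G} → run B
t=21: ready={D,E,G} → run D
t=22: ready={D,E,G} → run D
t=23: ready={D,E,G} → run D
t=24: ready={D,E,G} → run D
t=25: ready={E,G} → run E
t=26: ready={E,G} → run E
t=27: ready={E,G} → run E
t=28: ready={E,G} → run E
t=29: ready={E,G} → run E
t=30: ready={E,G} → run E
t=31: ready={E,G} → run E
t=32: ready={G} → run G
t=33: ready={G} → run G
t=34: ready={G} → run G
t=35: (idle)
t=36: (idle)
t=37: (idle)
t=38: (idle)
t=39: (idle)
t=40: (idle)
t=41: (idle)
t=42: (idle)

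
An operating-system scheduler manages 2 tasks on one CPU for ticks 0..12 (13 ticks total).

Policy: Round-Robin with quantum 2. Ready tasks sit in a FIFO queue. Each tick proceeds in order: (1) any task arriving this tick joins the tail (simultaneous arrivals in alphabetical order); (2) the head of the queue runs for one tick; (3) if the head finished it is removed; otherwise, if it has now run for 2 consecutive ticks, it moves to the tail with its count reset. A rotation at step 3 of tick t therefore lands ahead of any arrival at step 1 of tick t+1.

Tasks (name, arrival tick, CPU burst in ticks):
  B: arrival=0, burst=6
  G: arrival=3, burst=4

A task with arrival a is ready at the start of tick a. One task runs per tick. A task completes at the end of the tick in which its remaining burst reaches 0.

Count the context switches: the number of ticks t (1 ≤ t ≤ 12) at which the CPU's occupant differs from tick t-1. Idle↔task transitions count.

t=0: queue=[B] q_used=0 → run B
t=1: queue=[B] q_used=1 → run B
t=2: queue=[B] q_used=0 → run B
t=3: queue=[B,G] q_used=1 → run B
t=4: queue=[G,B] q_used=0 → run G
t=5: queue=[G,B] q_used=1 → run G
t=6: queue=[B,G] q_used=0 → run B
t=7: queue=[B,G] q_used=1 → run B
t=8: queue=[G] q_used=0 → run G
t=9: queue=[G] q_used=1 → run G
t=10: (idle)
t=11: (idle)
t=12: (idle)

context switches = 4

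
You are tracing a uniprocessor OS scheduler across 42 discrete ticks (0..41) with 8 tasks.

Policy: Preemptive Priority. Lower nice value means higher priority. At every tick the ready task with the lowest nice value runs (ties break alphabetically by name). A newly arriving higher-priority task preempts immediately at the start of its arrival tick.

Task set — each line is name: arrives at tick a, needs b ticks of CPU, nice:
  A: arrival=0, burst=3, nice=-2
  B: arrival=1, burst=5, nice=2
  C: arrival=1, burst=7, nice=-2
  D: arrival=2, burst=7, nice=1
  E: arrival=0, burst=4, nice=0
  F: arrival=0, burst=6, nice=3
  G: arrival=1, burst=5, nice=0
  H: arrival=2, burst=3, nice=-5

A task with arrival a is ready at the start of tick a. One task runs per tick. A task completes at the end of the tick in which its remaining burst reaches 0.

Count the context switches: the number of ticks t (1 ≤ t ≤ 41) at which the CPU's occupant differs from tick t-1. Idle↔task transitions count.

context switches = 9

t=0: ready={A,E,F} → run A
t=1: ready={A,B,C,E,F,G} → run A
t=2: ready={A,B,C,D,E,F,G,H} → run H
t=3: ready={A,B,C,D,E,F,G,H} → run H
t=4: ready={A,B,C,D,E,F,G,H} → run H
t=5: ready={A,B,C,D,E,F,G} → run A
t=6: ready={B,C,D,E,F,G} → run C
t=7: ready={B,C,D,E,F,G} → run C
t=8: ready={B,C,D,E,F,G} → run C
t=9: ready={B,C,D,E,F,G} → run C
t=10: ready={B,C,D,E,F,G} → run C
t=11: ready={B,C,D,E,F,G} → run C
t=12: ready={B,C,D,E,F,G} → run C
t=13: ready={B,D,E,F,G} → run E
t=14: ready={B,D,E,F,G} → run E
t=15: ready={B,D,E,F,G} → run E
t=16: ready={B,D,E,F,G} → run E
t=17: ready={B,D,F,G} → run G
t=18: ready={B,D,F,G} → run G
t=19: ready={B,D,F,G} → run G
t=20: ready={B,D,F,G} → run G
t=21: ready={B,D,F,G} → run G
t=22: ready={B,D,F} → run D
t=23: ready={B,D,F} → run D
t=24: ready={B,D,F} → run D
t=25: ready={B,D,F} → run D
t=26: ready={B,D,F} → run D
t=27: ready={B,D,F} → run D
t=28: ready={B,D,F} → run D
t=29: ready={B,F} → run B
t=30: ready={B,F} → run B
t=31: ready={B,F} → run B
t=32: ready={B,F} → run B
t=33: ready={B,F} → run B
t=34: ready={F} → run F
t=35: ready={F} → run F
t=36: ready={F} → run F
t=37: ready={F} → run F
t=38: ready={F} → run F
t=39: ready={F} → run F
t=40: (idle)
t=41: (idle)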